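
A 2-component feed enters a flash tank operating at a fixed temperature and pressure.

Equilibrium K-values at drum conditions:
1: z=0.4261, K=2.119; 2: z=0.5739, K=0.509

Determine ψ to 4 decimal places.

ψ = 0.3550

Newton–Raphson from ψ = 0.5:
  ψ = 0.5000: g = -0.06773, g' = -0.4624 → ψ = 0.3535
  ψ = 0.3535: g = 0.00068, g' = -0.4765 → ψ = 0.3550
Converged at ψ = 0.3550.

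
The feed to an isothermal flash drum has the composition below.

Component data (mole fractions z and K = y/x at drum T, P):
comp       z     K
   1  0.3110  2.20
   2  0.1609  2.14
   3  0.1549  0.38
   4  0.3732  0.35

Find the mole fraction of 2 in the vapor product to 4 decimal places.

y_2 = 0.2592

Rachford–Rice: g(ψ) = Σ zᵢ(Kᵢ−1)/(1+ψ(Kᵢ−1)) = 0.
Feasibility: ΣzᵢKᵢ = 1.2180, Σzᵢ/Kᵢ = 1.6905 — both > 1, two phases present.
Iterate (Newton) starting at ψ = 0.55:
  ψ = 0.5500: g = -0.18573, g' = -0.7606 → ψ = 0.3058
  ψ = 0.3058: g = -0.01224, g' = -0.6909 → ψ = 0.2881
Converged at ψ = 0.2881.
Compositions from xᵢ = zᵢ/(1+ψ(Kᵢ−1)), yᵢ = Kᵢxᵢ:
  1: x = 0.2311, y = 0.5084
  2: x = 0.1211, y = 0.2592
  3: x = 0.1886, y = 0.0717
  4: x = 0.4592, y = 0.1607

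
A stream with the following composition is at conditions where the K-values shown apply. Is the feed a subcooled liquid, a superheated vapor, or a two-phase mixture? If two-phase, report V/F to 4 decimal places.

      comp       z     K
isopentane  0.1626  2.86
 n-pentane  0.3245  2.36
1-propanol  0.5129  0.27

ΣzᵢKᵢ = 1.3693; Σzᵢ/Kᵢ = 2.0940.
Both exceed 1, so a two-phase solution exists.
Rachford–Rice: g(ψ) = Σ zᵢ(Kᵢ−1)/(1+ψ(Kᵢ−1)) = 0.
Iterate (Newton) starting at ψ = 0.53:
  ψ = 0.5300: g = -0.20193, g' = -1.0725 → ψ = 0.3417
  ψ = 0.3417: g = -0.01265, g' = -0.9752 → ψ = 0.3287
Converged at ψ = 0.3287.

two-phase, V/F = 0.3287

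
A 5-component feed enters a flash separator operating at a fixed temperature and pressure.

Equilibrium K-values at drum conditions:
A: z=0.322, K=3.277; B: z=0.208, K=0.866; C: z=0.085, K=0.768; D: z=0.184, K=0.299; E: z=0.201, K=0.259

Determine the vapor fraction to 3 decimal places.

ψ = 0.334

Rachford–Rice: g(ψ) = Σ zᵢ(Kᵢ−1)/(1+ψ(Kᵢ−1)) = 0.
Feasibility: ΣzᵢKᵢ = 1.408, Σzᵢ/Kᵢ = 1.841 — both > 1, two phases present.
Newton iteration, ψ⁰ = 0.5:
  ψ = 0.500: g = -0.1445, g' = -0.868 → ψ = 0.334
Converged at ψ = 0.334.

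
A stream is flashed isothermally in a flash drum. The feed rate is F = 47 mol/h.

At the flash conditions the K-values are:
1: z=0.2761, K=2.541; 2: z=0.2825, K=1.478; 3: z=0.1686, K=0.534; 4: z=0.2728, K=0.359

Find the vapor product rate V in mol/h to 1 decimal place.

V = 22.6 mol/h

Rachford–Rice: g(ψ) = Σ zᵢ(Kᵢ−1)/(1+ψ(Kᵢ−1)) = 0.
g(0) = ΣzᵢKᵢ − 1 = 0.3071 and g(1) = 1 − Σzᵢ/Kᵢ = -0.3754, so a root lies in (0, 1).
Newton iteration, ψ⁰ = 0.56:
  ψ = 0.5600: g = -0.04419, g' = -0.5689 → ψ = 0.4823
  ψ = 0.4823: g = -0.00067, g' = -0.5542 → ψ = 0.4811
Converged at ψ = 0.4811.
Then V = ψ·F = 0.4811·47 = 22.6 mol/h and L = F − V = 24.4 mol/h.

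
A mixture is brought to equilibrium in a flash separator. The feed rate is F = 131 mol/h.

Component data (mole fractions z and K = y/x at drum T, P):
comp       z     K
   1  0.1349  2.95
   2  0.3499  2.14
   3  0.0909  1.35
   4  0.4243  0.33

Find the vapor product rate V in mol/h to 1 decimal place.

Rachford–Rice: g(ψ) = Σ zᵢ(Kᵢ−1)/(1+ψ(Kᵢ−1)) = 0.
Feasibility: ΣzᵢKᵢ = 1.4095, Σzᵢ/Kᵢ = 1.5623 — both > 1, two phases present.
Newton iteration, ψ⁰ = 0.5:
  ψ = 0.5000: g = -0.01315, g' = -0.7548 → ψ = 0.4826
  ψ = 0.4826: g = -0.00005, g' = -0.7495 → ψ = 0.4825
Converged at ψ = 0.4825.
Then V = ψ·F = 0.4825·131 = 63.2 mol/h and L = F − V = 67.8 mol/h.

V = 63.2 mol/h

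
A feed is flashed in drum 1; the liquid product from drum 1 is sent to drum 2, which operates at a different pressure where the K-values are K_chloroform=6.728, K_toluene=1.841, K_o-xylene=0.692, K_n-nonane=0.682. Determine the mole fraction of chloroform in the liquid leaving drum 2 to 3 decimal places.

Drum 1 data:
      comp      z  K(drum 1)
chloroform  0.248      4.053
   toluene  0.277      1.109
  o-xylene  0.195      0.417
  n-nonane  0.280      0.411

Drum 1:
Let ψ₁ = V/F and solve Σ zᵢ(Kᵢ−1)/(1+ψ₁(Kᵢ−1)) = 0.
g(0) = ΣzᵢKᵢ − 1 = 0.509 and g(1) = 1 − Σzᵢ/Kᵢ = -0.460, so a root lies in (0, 1).
Iterate (Newton) starting at ψ₁ = 0.5:
  ψ₁ = 0.500: g = -0.0659, g' = -0.692 → ψ₁ = 0.405
  ψ₁ = 0.405: g = 0.0022, g' = -0.746 → ψ₁ = 0.408
Converged at ψ₁ = 0.408.
Drum-1 compositions:
  chloroform: x = 0.110, y = 0.448
  toluene: x = 0.265, y = 0.294
  o-xylene: x = 0.256, y = 0.107
  n-nonane: x = 0.369, y = 0.151
Drum-2 feed = drum-1 liquid: z₂ = (0.1105, 0.2652, 0.2558, 0.3685).
Drum 2:
Rachford–Rice: g(ψ₂) = Σ zᵢ(Kᵢ−1)/(1+ψ₂(Kᵢ−1)) = 0.
Feasibility: ΣzᵢKᵢ = 1.660, Σzᵢ/Kᵢ = 1.070 — both > 1, two phases present.
Iterate (Newton) starting at ψ₂ = 0.5:
  ψ₂ = 0.500: g = 0.0883, g' = -0.422 → ψ₂ = 0.709
  ψ₂ = 0.709: g = 0.0126, g' = -0.317 → ψ₂ = 0.749
  ψ₂ = 0.749: g = 0.0002, g' = -0.305 → ψ₂ = 0.750
Converged at ψ₂ = 0.750.
  chloroform: x = 0.021, y = 0.140
  toluene: x = 0.163, y = 0.299
  o-xylene: x = 0.333, y = 0.230
  n-nonane: x = 0.484, y = 0.330

x_chloroform (drum 2) = 0.021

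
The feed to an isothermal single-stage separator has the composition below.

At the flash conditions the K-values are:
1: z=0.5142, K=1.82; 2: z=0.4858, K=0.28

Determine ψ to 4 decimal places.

Material balance + equilibrium reduce to Σ zᵢ(Kᵢ−1)/(1+ψ(Kᵢ−1)) = 0.
Feasibility: ΣzᵢKᵢ = 1.0719, Σzᵢ/Kᵢ = 2.0175 — both > 1, two phases present.
Newton–Raphson from ψ = 0.5:
  ψ = 0.5000: g = -0.24749, g' = -0.7887 → ψ = 0.1862
  ψ = 0.1862: g = -0.03815, g' = -0.5961 → ψ = 0.1222
  ψ = 0.1222: g = -0.00029, g' = -0.5884 → ψ = 0.1217
Converged at ψ = 0.1217.

ψ = 0.1217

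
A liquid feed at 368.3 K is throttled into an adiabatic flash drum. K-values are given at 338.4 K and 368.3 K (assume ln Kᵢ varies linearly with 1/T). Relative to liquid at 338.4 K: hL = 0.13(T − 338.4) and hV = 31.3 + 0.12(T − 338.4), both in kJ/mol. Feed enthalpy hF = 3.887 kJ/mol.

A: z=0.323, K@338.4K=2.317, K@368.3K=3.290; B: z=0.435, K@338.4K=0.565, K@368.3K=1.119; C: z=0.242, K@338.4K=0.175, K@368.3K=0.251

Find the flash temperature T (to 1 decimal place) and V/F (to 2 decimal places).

T = 341.6 K, V/F = 0.11

Adiabatic flash: solve Rachford–Rice at each trial T, then check hF = ψ·hV(T) + (1−ψ)·hL(T).
  T = 338.4 K: K = (2.317, 0.565, 0.175), RR gives ψ = 0.047, H_out = 1.459 kJ/mol
  T = 368.3 K: K = (3.290, 1.119, 0.251), RR gives ψ = 0.640, H_out = 23.726 kJ/mol
  T = 353.4 K: K = (2.783, 0.808, 0.211), RR gives ψ = 0.352, H_out = 12.910 kJ/mol
  T = 345.9 K: K = (2.544, 0.678, 0.193), RR gives ψ = 0.198, H_out = 7.155 kJ/mol
  T = 342.1 K: K = (2.428, 0.619, 0.184), RR gives ψ = 0.121, H_out = 4.272 kJ/mol
  T = 340.2 K: K = (2.371, 0.591, 0.179), RR gives ψ = 0.083, H_out = 2.831 kJ/mol
Linear interpolation between T = 340.2 (H_out = 2.831) and T = 342.1 (H_out = 4.272) on hF = 3.887 gives T ≈ 341.6 K, at which ψ = 0.11.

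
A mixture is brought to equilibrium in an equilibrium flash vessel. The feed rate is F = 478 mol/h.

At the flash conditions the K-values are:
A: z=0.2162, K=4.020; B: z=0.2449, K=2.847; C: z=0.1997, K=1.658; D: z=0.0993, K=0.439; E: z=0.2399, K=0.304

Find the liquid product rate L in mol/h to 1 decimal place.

Rachford–Rice: g(V/F) = Σ zᵢ(Kᵢ−1)/(1+V/F(Kᵢ−1)) = 0.
Feasibility: ΣzᵢKᵢ = 2.0140, Σzᵢ/Kᵢ = 1.2756 — both > 1, two phases present.
Newton iteration, V/F⁰ = 0.5:
  V/F = 0.5000: g = 0.26065, g' = -0.9215 → V/F = 0.7829
  V/F = 0.7829: g = -0.00046, g' = -1.0119 → V/F = 0.7824
Converged at V/F = 0.7824.
Then V = V/F·F = 0.7824·478 = 374.0 mol/h and L = F − V = 104.0 mol/h.

L = 104.0 mol/h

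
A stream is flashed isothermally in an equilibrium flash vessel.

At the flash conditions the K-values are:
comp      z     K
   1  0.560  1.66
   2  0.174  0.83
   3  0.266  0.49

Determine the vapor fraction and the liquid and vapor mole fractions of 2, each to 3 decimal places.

Material balance + equilibrium reduce to Σ zᵢ(Kᵢ−1)/(1+ψ(Kᵢ−1)) = 0.
g(0) = ΣzᵢKᵢ − 1 = 0.204 and g(1) = 1 − Σzᵢ/Kᵢ = -0.090, so a root lies in (0, 1).
Newton–Raphson from ψ = 0.5:
  ψ = 0.500: g = 0.0635, g' = -0.269 → ψ = 0.736
  ψ = 0.736: g = -0.0023, g' = -0.294 → ψ = 0.728
Converged at ψ = 0.728.
Compositions from xᵢ = zᵢ/(1+ψ(Kᵢ−1)), yᵢ = Kᵢxᵢ:
  1: x = 0.378, y = 0.628
  2: x = 0.199, y = 0.165
  3: x = 0.423, y = 0.207

ψ = 0.728, x_2 = 0.199, y_2 = 0.165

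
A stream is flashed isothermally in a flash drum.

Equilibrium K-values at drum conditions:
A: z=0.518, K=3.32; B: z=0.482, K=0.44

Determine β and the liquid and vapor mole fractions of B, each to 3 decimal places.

Let β = V/F and solve Σ zᵢ(Kᵢ−1)/(1+β(Kᵢ−1)) = 0.
Check two-phase: ΣzᵢKᵢ = 1.932 > 1 and Σzᵢ/Kᵢ = 1.251 > 1, so g(0) = 0.932 > 0 and g(1) = -0.251 < 0.
Binary case is linear: z₁(K₁−1)(1+β(K₂−1)) + z₂(K₂−1)(1+β(K₁−1)) = 0
⇒ β = [z₁(K₁−1)+z₂(K₂−1)] / [−(K₁−1)(K₂−1)] = 0.9318/1.2992 = 0.717
Compositions from xᵢ = zᵢ/(1+β(Kᵢ−1)), yᵢ = Kᵢxᵢ:
  A: x = 0.194, y = 0.646
  B: x = 0.806, y = 0.354

β = 0.717, x_B = 0.806, y_B = 0.354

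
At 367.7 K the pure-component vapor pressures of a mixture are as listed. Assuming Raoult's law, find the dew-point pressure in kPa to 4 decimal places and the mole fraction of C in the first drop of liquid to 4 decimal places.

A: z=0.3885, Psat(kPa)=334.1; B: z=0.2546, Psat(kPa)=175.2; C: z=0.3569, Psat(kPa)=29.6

At the dew point ψ → 1, so Σzᵢ/Kᵢ = 1 with Kᵢ = Pᵢˢᵃᵗ/P ⇒ 1/P = Σzᵢ/Pᵢˢᵃᵗ.
1/P = 0.3885/334.1 + 0.2546/175.2 + 0.3569/29.6 = 0.0146735 ⇒ P = 68.1503 kPa
xᵢ = zᵢP/Pᵢˢᵃᵗ ⇒ x_C = 0.3569·68.1503/29.6 = 0.8217

Pdew = 68.1503 kPa, x_C = 0.8217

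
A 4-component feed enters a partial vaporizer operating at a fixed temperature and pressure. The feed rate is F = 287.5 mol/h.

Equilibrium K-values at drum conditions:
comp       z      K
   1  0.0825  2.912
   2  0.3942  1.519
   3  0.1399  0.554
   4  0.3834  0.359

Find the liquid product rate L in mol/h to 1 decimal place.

Rachford–Rice: g(ψ) = Σ zᵢ(Kᵢ−1)/(1+ψ(Kᵢ−1)) = 0.
Feasibility: ΣzᵢKᵢ = 1.0542, Σzᵢ/Kᵢ = 1.6083 — both > 1, two phases present.
Newton iteration, ψ⁰ = 0.51:
  ψ = 0.5100: g = -0.20425, g' = -0.5380 → ψ = 0.1304
  ψ = 0.1304: g = -0.01653, g' = -0.5053 → ψ = 0.0977
  ψ = 0.0977: g = 0.00023, g' = -0.5200 → ψ = 0.0981
Converged at ψ = 0.0981.
Then V = ψ·F = 0.0981·287.5 = 28.2 mol/h and L = F − V = 259.3 mol/h.

L = 259.3 mol/h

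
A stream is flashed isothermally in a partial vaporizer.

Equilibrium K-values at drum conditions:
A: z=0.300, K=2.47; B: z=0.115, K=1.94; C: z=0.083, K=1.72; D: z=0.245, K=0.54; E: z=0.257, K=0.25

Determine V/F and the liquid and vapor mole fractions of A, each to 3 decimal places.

Rachford–Rice: g(V/F) = Σ zᵢ(Kᵢ−1)/(1+V/F(Kᵢ−1)) = 0.
g(0) = ΣzᵢKᵢ − 1 = 0.303 and g(1) = 1 − Σzᵢ/Kᵢ = -0.711, so a root lies in (0, 1).
Newton iteration, V/F⁰ = 0.57:
  V/F = 0.570: g = -0.1367, g' = -0.793 → V/F = 0.398
  V/F = 0.398: g = -0.0091, g' = -0.709 → V/F = 0.385
Converged at V/F = 0.385.
Compositions from xᵢ = zᵢ/(1+V/F(Kᵢ−1)), yᵢ = Kᵢxᵢ:
  A: x = 0.192, y = 0.473
  B: x = 0.084, y = 0.164
  C: x = 0.065, y = 0.112
  D: x = 0.298, y = 0.161
  E: x = 0.361, y = 0.090

V/F = 0.385, x_A = 0.192, y_A = 0.473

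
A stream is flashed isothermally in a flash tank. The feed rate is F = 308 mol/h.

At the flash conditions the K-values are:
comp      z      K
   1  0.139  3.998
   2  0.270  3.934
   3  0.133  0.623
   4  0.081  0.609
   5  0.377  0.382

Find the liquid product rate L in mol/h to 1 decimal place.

Newton–Raphson from ψ = 0.57:
  ψ = 0.570: g = -0.0140, g' = -0.890 → ψ = 0.554
Converged at ψ = 0.554.
Then V = ψ·F = 0.5543·308 = 170.7 mol/h and L = F − V = 137.3 mol/h.

L = 137.3 mol/h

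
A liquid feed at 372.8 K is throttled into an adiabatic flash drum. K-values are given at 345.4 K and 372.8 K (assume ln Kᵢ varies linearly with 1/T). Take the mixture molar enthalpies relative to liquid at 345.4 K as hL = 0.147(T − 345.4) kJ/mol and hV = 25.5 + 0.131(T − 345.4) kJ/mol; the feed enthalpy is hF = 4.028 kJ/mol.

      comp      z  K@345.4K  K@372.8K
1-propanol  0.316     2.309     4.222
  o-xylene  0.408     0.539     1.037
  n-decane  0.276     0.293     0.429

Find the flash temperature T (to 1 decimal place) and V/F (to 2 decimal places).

T = 348.7 K, V/F = 0.14

Adiabatic flash: solve Rachford–Rice at each trial T, then check hF = ψ·hV(T) + (1−ψ)·hL(T).
  T = 345.4 K: K = (2.309, 0.539, 0.293), RR gives ψ = 0.041, H_out = 1.042 kJ/mol
  T = 372.8 K: K = (4.222, 1.037, 0.429), RR gives ψ = 0.816, H_out = 24.483 kJ/mol
  T = 359.1 K: K = (3.158, 0.757, 0.357), RR gives ψ = 0.427, H_out = 12.799 kJ/mol
  T = 352.2 K: K = (2.706, 0.640, 0.324), RR gives ψ = 0.239, H_out = 7.056 kJ/mol
  T = 348.8 K: K = (2.501, 0.588, 0.308), RR gives ψ = 0.143, H_out = 4.139 kJ/mol
  T = 347.1 K: K = (2.404, 0.563, 0.301), RR gives ψ = 0.093, H_out = 2.620 kJ/mol
Linear interpolation between T = 347.1 (H_out = 2.620) and T = 348.8 (H_out = 4.139) on hF = 4.028 gives T ≈ 348.7 K, at which ψ = 0.14.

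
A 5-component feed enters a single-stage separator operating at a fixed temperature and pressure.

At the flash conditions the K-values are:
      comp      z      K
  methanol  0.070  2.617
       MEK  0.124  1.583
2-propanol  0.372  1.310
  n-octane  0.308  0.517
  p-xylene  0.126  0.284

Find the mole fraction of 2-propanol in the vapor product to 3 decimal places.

y_2-propanol = 0.463

Material balance + equilibrium reduce to Σ zᵢ(Kᵢ−1)/(1+V/F(Kᵢ−1)) = 0.
Feasibility: ΣzᵢKᵢ = 1.062, Σzᵢ/Kᵢ = 1.428 — both > 1, two phases present.
Newton iteration, V/F⁰ = 0.4:
  V/F = 0.400: g = -0.0809, g' = -0.361 → V/F = 0.176
  V/F = 0.176: g = -0.0027, g' = -0.348 → V/F = 0.168
Converged at V/F = 0.168.
Compositions from xᵢ = zᵢ/(1+V/F(Kᵢ−1)), yᵢ = Kᵢxᵢ:
  methanol: x = 0.055, y = 0.144
  MEK: x = 0.113, y = 0.179
  2-propanol: x = 0.354, y = 0.463
  n-octane: x = 0.335, y = 0.173
  p-xylene: x = 0.143, y = 0.041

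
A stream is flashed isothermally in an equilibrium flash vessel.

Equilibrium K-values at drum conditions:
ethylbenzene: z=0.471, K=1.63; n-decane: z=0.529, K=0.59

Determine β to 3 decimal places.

β = 0.309

Let β = V/F and solve Σ zᵢ(Kᵢ−1)/(1+β(Kᵢ−1)) = 0.
Check two-phase: ΣzᵢKᵢ = 1.080 > 1 and Σzᵢ/Kᵢ = 1.186 > 1, so g(0) = 0.080 > 0 and g(1) = -0.186 < 0.
Binary case is linear: z₁(K₁−1)(1+β(K₂−1)) + z₂(K₂−1)(1+β(K₁−1)) = 0
⇒ β = [z₁(K₁−1)+z₂(K₂−1)] / [−(K₁−1)(K₂−1)] = 0.0798/0.2583 = 0.309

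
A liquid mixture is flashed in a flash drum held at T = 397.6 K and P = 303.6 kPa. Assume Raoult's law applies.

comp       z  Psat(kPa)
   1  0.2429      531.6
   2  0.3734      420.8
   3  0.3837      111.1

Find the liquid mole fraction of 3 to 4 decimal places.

x_3 = 0.4521

Raoult's law: Kᵢ = Pᵢˢᵃᵗ/P = Pᵢˢᵃᵗ/303.6.
  K_1 = 531.6/303.6 = 1.750988, K_2 = 420.8/303.6 = 1.386034, K_3 = 111.1/303.6 = 0.365942
Newton iteration, ψ⁰ = 0.35:
  ψ = 0.3500: g = -0.04124, g' = -0.3839 → ψ = 0.2426
  ψ = 0.2426: g = -0.00140, g' = -0.3600 → ψ = 0.2387
Converged at ψ = 0.2387.
Compositions from xᵢ = zᵢ/(1+ψ(Kᵢ−1)), yᵢ = Kᵢxᵢ:
  1: x = 0.2060, y = 0.3607
  2: x = 0.3419, y = 0.4739
  3: x = 0.4521, y = 0.1655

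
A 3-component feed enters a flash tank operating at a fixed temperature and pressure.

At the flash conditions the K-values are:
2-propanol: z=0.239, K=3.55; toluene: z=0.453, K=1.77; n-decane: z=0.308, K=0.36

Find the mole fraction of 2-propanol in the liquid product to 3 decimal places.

x_2-propanol = 0.078

Material balance + equilibrium reduce to Σ zᵢ(Kᵢ−1)/(1+ψ(Kᵢ−1)) = 0.
Feasibility: ΣzᵢKᵢ = 1.761, Σzᵢ/Kᵢ = 1.179 — both > 1, two phases present.
Newton–Raphson from ψ = 0.5:
  ψ = 0.500: g = 0.2299, g' = -0.713 → ψ = 0.822
  ψ = 0.822: g = -0.0058, g' = -0.825 → ψ = 0.815
Converged at ψ = 0.815.
Compositions from xᵢ = zᵢ/(1+ψ(Kᵢ−1)), yᵢ = Kᵢxᵢ:
  2-propanol: x = 0.078, y = 0.276
  toluene: x = 0.278, y = 0.493
  n-decane: x = 0.644, y = 0.232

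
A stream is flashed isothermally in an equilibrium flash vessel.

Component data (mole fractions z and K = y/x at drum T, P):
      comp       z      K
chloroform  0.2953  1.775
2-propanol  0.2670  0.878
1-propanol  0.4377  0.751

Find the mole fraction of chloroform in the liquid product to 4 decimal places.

x_chloroform = 0.2077

Rachford–Rice: g(V/F) = Σ zᵢ(Kᵢ−1)/(1+V/F(Kᵢ−1)) = 0.
Check two-phase: ΣzᵢKᵢ = 1.0873 > 1 and Σzᵢ/Kᵢ = 1.0533 > 1, so g(0) = 0.0873 > 0 and g(1) = -0.0533 < 0.
Iterate (Newton) starting at V/F = 0.55:
  V/F = 0.5500: g = -0.00074, g' = -0.1282 → V/F = 0.5442
Converged at V/F = 0.5443.
Compositions from xᵢ = zᵢ/(1+V/F(Kᵢ−1)), yᵢ = Kᵢxᵢ:
  chloroform: x = 0.2077, y = 0.3687
  2-propanol: x = 0.2860, y = 0.2511
  1-propanol: x = 0.5063, y = 0.3802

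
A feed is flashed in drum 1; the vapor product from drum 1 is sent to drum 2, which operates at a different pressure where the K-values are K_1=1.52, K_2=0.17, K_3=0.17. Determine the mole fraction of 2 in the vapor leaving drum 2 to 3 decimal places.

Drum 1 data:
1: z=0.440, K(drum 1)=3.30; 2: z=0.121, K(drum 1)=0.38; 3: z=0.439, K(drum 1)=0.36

y_2 (drum 2) = 0.015

Drum 1:
Rachford–Rice: g(ψ₁) = Σ zᵢ(Kᵢ−1)/(1+ψ₁(Kᵢ−1)) = 0.
g(0) = ΣzᵢKᵢ − 1 = 0.656 and g(1) = 1 − Σzᵢ/Kᵢ = -0.671, so a root lies in (0, 1).
Newton iteration, ψ₁⁰ = 0.48:
  ψ₁ = 0.480: g = -0.0314, g' = -0.995 → ψ₁ = 0.448
  ψ₁ = 0.448: g = 0.0002, g' = -1.007 → ψ₁ = 0.449
Converged at ψ₁ = 0.449.
Drum-1 compositions:
  1: x = 0.217, y = 0.715
  2: x = 0.168, y = 0.064
  3: x = 0.616, y = 0.222
Drum-2 feed = drum-1 vapor: z₂ = (0.7146, 0.0637, 0.2217).
Drum 2:
Material balance + equilibrium reduce to Σ zᵢ(Kᵢ−1)/(1+ψ₂(Kᵢ−1)) = 0.
Feasibility: ΣzᵢKᵢ = 1.135, Σzᵢ/Kᵢ = 2.149 — both > 1, two phases present.
Iterate (Newton) starting at ψ₂ = 0.5:
  ψ₂ = 0.500: g = -0.1100, g' = -0.696 → ψ₂ = 0.342
  ψ₂ = 0.342: g = -0.0153, g' = -0.523 → ψ₂ = 0.313
  ψ₂ = 0.313: g = -0.0003, g' = -0.502 → ψ₂ = 0.312
Converged at ψ₂ = 0.312.
  1: x = 0.615, y = 0.935
  2: x = 0.086, y = 0.015
  3: x = 0.299, y = 0.051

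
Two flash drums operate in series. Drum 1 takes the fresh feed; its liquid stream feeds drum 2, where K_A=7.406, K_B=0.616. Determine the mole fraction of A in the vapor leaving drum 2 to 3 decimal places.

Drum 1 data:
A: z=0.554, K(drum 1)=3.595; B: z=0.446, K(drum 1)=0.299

y_A (drum 2) = 0.419

Drum 1:
Binary case is linear: z₁(K₁−1)(1+ψ₁(K₂−1)) + z₂(K₂−1)(1+ψ₁(K₁−1)) = 0
⇒ ψ₁ = [z₁(K₁−1)+z₂(K₂−1)] / [−(K₁−1)(K₂−1)] = 1.1250/1.8191 = 0.618
Drum-1 compositions:
  A: x = 0.213, y = 0.765
  B: x = 0.787, y = 0.235
Drum-2 feed = drum-1 liquid: z₂ = (0.2127, 0.7873).
Drum 2:
Binary case is linear: z₁(K₁−1)(1+ψ₂(K₂−1)) + z₂(K₂−1)(1+ψ₂(K₁−1)) = 0
⇒ ψ₂ = [z₁(K₁−1)+z₂(K₂−1)] / [−(K₁−1)(K₂−1)] = 1.0601/2.4599 = 0.431
  A: x = 0.057, y = 0.419
  B: x = 0.943, y = 0.581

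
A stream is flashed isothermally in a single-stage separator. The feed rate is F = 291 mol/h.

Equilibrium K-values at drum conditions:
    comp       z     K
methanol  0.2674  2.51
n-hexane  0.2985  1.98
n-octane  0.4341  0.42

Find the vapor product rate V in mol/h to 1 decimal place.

V = 179.2 mol/h

Rachford–Rice: g(ψ) = Σ zᵢ(Kᵢ−1)/(1+ψ(Kᵢ−1)) = 0.
Feasibility: ΣzᵢKᵢ = 1.4445, Σzᵢ/Kᵢ = 1.2909 — both > 1, two phases present.
Newton–Raphson from ψ = 0.44:
  ψ = 0.4400: g = 0.10894, g' = -0.6233 → ψ = 0.6148
  ψ = 0.6148: g = 0.00063, g' = -0.6283 → ψ = 0.6158
Converged at ψ = 0.6158.
Then V = ψ·F = 0.6158·291 = 179.2 mol/h and L = F − V = 111.8 mol/h.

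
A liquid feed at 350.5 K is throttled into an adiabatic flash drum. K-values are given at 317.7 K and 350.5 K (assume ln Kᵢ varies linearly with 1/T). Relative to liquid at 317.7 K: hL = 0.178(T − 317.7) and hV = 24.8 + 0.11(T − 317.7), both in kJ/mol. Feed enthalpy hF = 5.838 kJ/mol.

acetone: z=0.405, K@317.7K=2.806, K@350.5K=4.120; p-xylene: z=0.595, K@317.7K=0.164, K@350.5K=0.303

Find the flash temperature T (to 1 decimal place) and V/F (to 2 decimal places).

T = 323.1 K, V/F = 0.20

Adiabatic flash: solve Rachford–Rice at each trial T, then check hF = ψ·hV(T) + (1−ψ)·hL(T).
  T = 317.7 K: K = (2.806, 0.164), RR gives ψ = 0.155, H_out = 3.844 kJ/mol
  T = 350.5 K: K = (4.120, 0.303), RR gives ψ = 0.390, H_out = 14.649 kJ/mol
  T = 334.1 K: K = (3.432, 0.226), RR gives ψ = 0.279, H_out = 9.523 kJ/mol
  T = 325.9 K: K = (3.111, 0.193), RR gives ψ = 0.220, H_out = 6.800 kJ/mol
  T = 321.8 K: K = (2.957, 0.178), RR gives ψ = 0.189, H_out = 5.359 kJ/mol
  T = 323.9 K: K = (3.035, 0.186), RR gives ψ = 0.205, H_out = 6.105 kJ/mol
Linear interpolation between T = 321.8 (H_out = 5.359) and T = 323.9 (H_out = 6.105) on hF = 5.838 gives T ≈ 323.1 K, at which ψ = 0.20.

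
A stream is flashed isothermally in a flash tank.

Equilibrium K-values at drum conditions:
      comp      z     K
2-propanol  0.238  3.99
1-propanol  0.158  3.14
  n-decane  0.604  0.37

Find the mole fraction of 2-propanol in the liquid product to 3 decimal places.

x_2-propanol = 0.109

Let ψ = V/F and solve Σ zᵢ(Kᵢ−1)/(1+ψ(Kᵢ−1)) = 0.
Check two-phase: ΣzᵢKᵢ = 1.669 > 1 and Σzᵢ/Kᵢ = 1.742 > 1, so g(0) = 0.669 > 0 and g(1) = -0.742 < 0.
Newton iteration, ψ⁰ = 0.64:
  ψ = 0.640: g = -0.2507, g' = -1.053 → ψ = 0.402
  ψ = 0.402: g = -0.0045, g' = -1.078 → ψ = 0.398
Converged at ψ = 0.398.
Compositions from xᵢ = zᵢ/(1+ψ(Kᵢ−1)), yᵢ = Kᵢxᵢ:
  2-propanol: x = 0.109, y = 0.434
  1-propanol: x = 0.085, y = 0.268
  n-decane: x = 0.806, y = 0.298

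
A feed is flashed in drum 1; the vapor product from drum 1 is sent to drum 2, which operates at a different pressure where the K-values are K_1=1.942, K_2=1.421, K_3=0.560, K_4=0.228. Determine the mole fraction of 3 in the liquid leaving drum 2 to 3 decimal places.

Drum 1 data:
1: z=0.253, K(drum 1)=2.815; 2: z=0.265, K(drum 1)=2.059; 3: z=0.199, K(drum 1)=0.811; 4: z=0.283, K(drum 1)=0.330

x_3 (drum 2) = 0.239

Drum 1:
Newton–Raphson from ψ₁ = 0.5:
  ψ₁ = 0.500: g = 0.0975, g' = -0.652 → ψ₁ = 0.650
  ψ₁ = 0.650: g = -0.0016, g' = -0.687 → ψ₁ = 0.647
Converged at ψ₁ = 0.647.
Drum-1 compositions:
  1: x = 0.116, y = 0.327
  2: x = 0.157, y = 0.324
  3: x = 0.227, y = 0.184
  4: x = 0.500, y = 0.165
Drum-2 feed = drum-1 vapor: z₂ = (0.3275, 0.3237, 0.1839, 0.1649).
Drum 2:
Newton–Raphson from ψ₂ = 0.5:
  ψ₂ = 0.500: g = 0.0112, g' = -0.493 → ψ₂ = 0.523
Converged at ψ₂ = 0.523.
  1: x = 0.219, y = 0.426
  2: x = 0.265, y = 0.377
  3: x = 0.239, y = 0.134
  4: x = 0.276, y = 0.063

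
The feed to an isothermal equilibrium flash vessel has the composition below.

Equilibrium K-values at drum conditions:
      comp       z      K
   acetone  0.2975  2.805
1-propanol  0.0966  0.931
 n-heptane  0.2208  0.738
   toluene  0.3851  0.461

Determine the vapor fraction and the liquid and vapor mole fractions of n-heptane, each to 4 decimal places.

ψ = 0.3550, x_n-heptane = 0.2434, y_n-heptane = 0.1797

Rachford–Rice: g(ψ) = Σ zᵢ(Kᵢ−1)/(1+ψ(Kᵢ−1)) = 0.
Check two-phase: ΣzᵢKᵢ = 1.2649 > 1 and Σzᵢ/Kᵢ = 1.3444 > 1, so g(0) = 0.2649 > 0 and g(1) = -0.3444 < 0.
Iterate (Newton) starting at ψ = 0.38:
  ψ = 0.3800: g = -0.01361, g' = -0.5371 → ψ = 0.3547
  ψ = 0.3547: g = 0.00016, g' = -0.5502 → ψ = 0.3550
Converged at ψ = 0.3550.
Compositions from xᵢ = zᵢ/(1+ψ(Kᵢ−1)), yᵢ = Kᵢxᵢ:
  acetone: x = 0.1813, y = 0.5086
  1-propanol: x = 0.0990, y = 0.0922
  n-heptane: x = 0.2434, y = 0.1797
  toluene: x = 0.4762, y = 0.2195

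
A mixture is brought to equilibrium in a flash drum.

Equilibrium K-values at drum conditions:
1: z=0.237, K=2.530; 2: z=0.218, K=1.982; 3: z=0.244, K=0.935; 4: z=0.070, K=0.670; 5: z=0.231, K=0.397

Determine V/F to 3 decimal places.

Material balance + equilibrium reduce to Σ zᵢ(Kᵢ−1)/(1+V/F(Kᵢ−1)) = 0.
g(0) = ΣzᵢKᵢ − 1 = 0.398 and g(1) = 1 − Σzᵢ/Kᵢ = -0.151, so a root lies in (0, 1).
Newton–Raphson from V/F = 0.48:
  V/F = 0.480: g = 0.1147, g' = -0.460 → V/F = 0.730
Converged at V/F = 0.730.

V/F = 0.730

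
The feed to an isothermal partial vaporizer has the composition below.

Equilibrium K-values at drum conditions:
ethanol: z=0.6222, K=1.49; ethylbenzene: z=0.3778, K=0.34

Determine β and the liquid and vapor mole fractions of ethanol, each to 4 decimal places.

β = 0.1717, x_ethanol = 0.5739, y_ethanol = 0.8551

Rachford–Rice: g(β) = Σ zᵢ(Kᵢ−1)/(1+β(Kᵢ−1)) = 0.
Check two-phase: ΣzᵢKᵢ = 1.0555 > 1 and Σzᵢ/Kᵢ = 1.5288 > 1, so g(0) = 0.0555 > 0 and g(1) = -0.5288 < 0.
Newton–Raphson from β = 0.5:
  β = 0.5000: g = -0.12728, g' = -0.4630 → β = 0.2251
  β = 0.2251: g = -0.01826, g' = -0.3482 → β = 0.1726
  β = 0.1726: g = -0.00031, g' = -0.3366 → β = 0.1717
Converged at β = 0.1717.
Compositions from xᵢ = zᵢ/(1+β(Kᵢ−1)), yᵢ = Kᵢxᵢ:
  ethanol: x = 0.5739, y = 0.8551
  ethylbenzene: x = 0.4261, y = 0.1449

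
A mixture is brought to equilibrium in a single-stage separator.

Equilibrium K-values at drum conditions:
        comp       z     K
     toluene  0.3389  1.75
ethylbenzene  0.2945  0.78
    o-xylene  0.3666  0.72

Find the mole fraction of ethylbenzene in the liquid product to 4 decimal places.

x_ethylbenzene = 0.3272

Rachford–Rice: g(ψ) = Σ zᵢ(Kᵢ−1)/(1+ψ(Kᵢ−1)) = 0.
g(0) = ΣzᵢKᵢ − 1 = 0.0867 and g(1) = 1 − Σzᵢ/Kᵢ = -0.0804, so a root lies in (0, 1).
Iterate (Newton) starting at ψ = 0.5:
  ψ = 0.5000: g = -0.00730, g' = -0.1577 → ψ = 0.4537
  ψ = 0.4537: g = 0.00008, g' = -0.1614 → ψ = 0.4542
Converged at ψ = 0.4542.
Compositions from xᵢ = zᵢ/(1+ψ(Kᵢ−1)), yᵢ = Kᵢxᵢ:
  toluene: x = 0.2528, y = 0.4424
  ethylbenzene: x = 0.3272, y = 0.2552
  o-xylene: x = 0.4200, y = 0.3024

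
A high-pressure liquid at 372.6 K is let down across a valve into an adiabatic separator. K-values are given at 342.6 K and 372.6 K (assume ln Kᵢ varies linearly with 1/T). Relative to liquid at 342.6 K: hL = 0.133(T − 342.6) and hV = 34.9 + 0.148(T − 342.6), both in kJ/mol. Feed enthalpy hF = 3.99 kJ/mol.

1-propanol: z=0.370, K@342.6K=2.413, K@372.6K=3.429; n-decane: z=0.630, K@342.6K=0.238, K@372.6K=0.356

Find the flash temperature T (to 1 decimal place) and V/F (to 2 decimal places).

T = 347.6 K, V/F = 0.10

Adiabatic flash: solve Rachford–Rice at each trial T, then check hF = ψ·hV(T) + (1−ψ)·hL(T).
  T = 342.6 K: K = (2.413, 0.238), RR gives ψ = 0.040, H_out = 1.386 kJ/mol
  T = 372.6 K: K = (3.429, 0.356), RR gives ψ = 0.315, H_out = 15.131 kJ/mol
  T = 357.6 K: K = (2.898, 0.294), RR gives ψ = 0.192, H_out = 8.731 kJ/mol
  T = 350.1 K: K = (2.649, 0.265), RR gives ψ = 0.121, H_out = 5.248 kJ/mol
  T = 346.4 K: K = (2.531, 0.251), RR gives ψ = 0.083, H_out = 3.402 kJ/mol
  T = 348.2 K: K = (2.588, 0.258), RR gives ψ = 0.102, H_out = 4.313 kJ/mol
Linear interpolation between T = 346.4 (H_out = 3.402) and T = 348.2 (H_out = 4.313) on hF = 3.99 gives T ≈ 347.6 K, at which ψ = 0.10.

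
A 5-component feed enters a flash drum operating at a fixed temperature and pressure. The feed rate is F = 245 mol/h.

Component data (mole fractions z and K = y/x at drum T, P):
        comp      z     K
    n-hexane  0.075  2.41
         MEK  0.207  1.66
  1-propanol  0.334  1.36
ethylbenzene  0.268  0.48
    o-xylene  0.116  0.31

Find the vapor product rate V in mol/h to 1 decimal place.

V = 94.2 mol/h

Let ψ = V/F and solve Σ zᵢ(Kᵢ−1)/(1+ψ(Kᵢ−1)) = 0.
Check two-phase: ΣzᵢKᵢ = 1.143 > 1 and Σzᵢ/Kᵢ = 1.334 > 1, so g(0) = 0.143 > 0 and g(1) = -0.334 < 0.
Newton–Raphson from ψ = 0.5:
  ψ = 0.500: g = -0.0439, g' = -0.394 → ψ = 0.389
  ψ = 0.389: g = -0.0015, g' = -0.370 → ψ = 0.385
Converged at ψ = 0.385.
Then V = ψ·F = 0.3846·245 = 94.2 mol/h and L = F − V = 150.8 mol/h.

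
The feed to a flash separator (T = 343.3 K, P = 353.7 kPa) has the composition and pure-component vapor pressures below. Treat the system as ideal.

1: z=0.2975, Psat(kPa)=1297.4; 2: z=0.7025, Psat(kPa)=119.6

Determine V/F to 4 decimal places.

V/F = 0.1862

Raoult's law: Kᵢ = Pᵢˢᵃᵗ/P = Pᵢˢᵃᵗ/353.7.
  K_1 = 1297.4/353.7 = 3.668080, K_2 = 119.6/353.7 = 0.338140
Material balance + equilibrium reduce to Σ zᵢ(Kᵢ−1)/(1+V/F(Kᵢ−1)) = 0.
Check two-phase: ΣzᵢKᵢ = 1.3288 > 1 and Σzᵢ/Kᵢ = 2.1586 > 1, so g(0) = 0.3288 > 0 and g(1) = -1.1586 < 0.
Newton iteration, V/F⁰ = 0.5:
  V/F = 0.5000: g = -0.35485, g' = -1.0762 → V/F = 0.1703
  V/F = 0.1703: g = 0.02179, g' = -1.3922 → V/F = 0.1859
  V/F = 0.1859: g = 0.00037, g' = -1.3464 → V/F = 0.1862
Converged at V/F = 0.1862.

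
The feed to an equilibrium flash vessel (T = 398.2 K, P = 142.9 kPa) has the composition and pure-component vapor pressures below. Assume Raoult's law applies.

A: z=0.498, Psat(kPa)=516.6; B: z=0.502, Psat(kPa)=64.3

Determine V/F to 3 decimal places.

Raoult's law: Kᵢ = Pᵢˢᵃᵗ/P = Pᵢˢᵃᵗ/142.9.
  K_A = 516.6/142.9 = 3.61512, K_B = 64.3/142.9 = 0.44997
Newton–Raphson from V/F = 0.5:
  V/F = 0.500: g = 0.1835, g' = -0.929 → V/F = 0.698
  V/F = 0.698: g = 0.0131, g' = -0.827 → V/F = 0.713
Converged at V/F = 0.713.

V/F = 0.713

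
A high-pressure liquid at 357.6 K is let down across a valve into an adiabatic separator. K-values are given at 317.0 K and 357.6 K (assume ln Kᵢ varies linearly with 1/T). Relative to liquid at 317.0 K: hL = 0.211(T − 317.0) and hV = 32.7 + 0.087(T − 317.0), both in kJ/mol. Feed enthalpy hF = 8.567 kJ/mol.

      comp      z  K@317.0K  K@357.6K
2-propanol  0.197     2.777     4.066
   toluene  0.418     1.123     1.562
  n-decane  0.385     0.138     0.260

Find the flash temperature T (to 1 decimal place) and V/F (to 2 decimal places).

Adiabatic flash: solve Rachford–Rice at each trial T, then check hF = ψ·hV(T) + (1−ψ)·hL(T).
  T = 317.0 K: K = (2.777, 1.123, 0.138), RR gives ψ = 0.081, H_out = 2.655 kJ/mol
  T = 357.6 K: K = (4.066, 1.562, 0.260), RR gives ψ = 0.466, H_out = 21.459 kJ/mol
  T = 337.3 K: K = (3.399, 1.338, 0.193), RR gives ψ = 0.292, H_out = 13.095 kJ/mol
  T = 327.1 K: K = (3.080, 1.228, 0.164), RR gives ψ = 0.193, H_out = 8.203 kJ/mol
  T = 332.2 K: K = (3.238, 1.283, 0.178), RR gives ψ = 0.244, H_out = 10.724 kJ/mol
  T = 329.6 K: K = (3.157, 1.255, 0.171), RR gives ψ = 0.218, H_out = 9.459 kJ/mol
  T = 328.4 K: K = (3.120, 1.242, 0.167), RR gives ψ = 0.206, H_out = 8.861 kJ/mol
Linear interpolation between T = 327.1 (H_out = 8.203) and T = 328.4 (H_out = 8.861) on hF = 8.567 gives T ≈ 327.8 K, at which ψ = 0.20.

T = 327.8 K, V/F = 0.20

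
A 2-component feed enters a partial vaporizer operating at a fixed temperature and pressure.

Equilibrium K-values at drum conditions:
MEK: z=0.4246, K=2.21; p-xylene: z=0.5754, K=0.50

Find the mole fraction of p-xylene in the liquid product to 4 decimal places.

x_p-xylene = 0.7076

Binary case is linear: z₁(K₁−1)(1+V/F(K₂−1)) + z₂(K₂−1)(1+V/F(K₁−1)) = 0
⇒ V/F = [z₁(K₁−1)+z₂(K₂−1)] / [−(K₁−1)(K₂−1)] = 0.22607/0.60500 = 0.3737
Compositions from xᵢ = zᵢ/(1+V/F(Kᵢ−1)), yᵢ = Kᵢxᵢ:
  MEK: x = 0.2924, y = 0.6462
  p-xylene: x = 0.7076, y = 0.3538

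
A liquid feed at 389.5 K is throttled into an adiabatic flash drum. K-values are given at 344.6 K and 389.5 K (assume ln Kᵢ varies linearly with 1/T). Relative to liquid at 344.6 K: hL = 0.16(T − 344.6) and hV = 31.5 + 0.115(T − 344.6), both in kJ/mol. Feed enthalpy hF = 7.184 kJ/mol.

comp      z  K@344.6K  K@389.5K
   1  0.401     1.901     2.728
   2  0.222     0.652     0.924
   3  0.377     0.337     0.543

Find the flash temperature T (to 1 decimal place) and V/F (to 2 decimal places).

Adiabatic flash: solve Rachford–Rice at each trial T, then check hF = ψ·hV(T) + (1−ψ)·hL(T).
  T = 344.6 K: K = (1.901, 0.652, 0.337), RR gives ψ = 0.067, H_out = 2.114 kJ/mol
  T = 389.5 K: K = (2.728, 0.924, 0.543), RR gives ψ = 0.803, H_out = 30.862 kJ/mol
  T = 367.1 K: K = (2.303, 0.785, 0.434), RR gives ψ = 0.431, H_out = 16.739 kJ/mol
  T = 355.9 K: K = (2.100, 0.718, 0.384), RR gives ψ = 0.258, H_out = 9.805 kJ/mol
  T = 350.2 K: K = (1.999, 0.684, 0.360), RR gives ψ = 0.165, H_out = 6.060 kJ/mol
  T = 353.0 K: K = (2.048, 0.701, 0.372), RR gives ψ = 0.212, H_out = 7.927 kJ/mol
  T = 351.6 K: K = (2.023, 0.692, 0.366), RR gives ψ = 0.189, H_out = 7.001 kJ/mol
Linear interpolation between T = 351.6 (H_out = 7.001) and T = 353.0 (H_out = 7.927) on hF = 7.184 gives T ≈ 351.9 K, at which ψ = 0.19.

T = 351.9 K, V/F = 0.19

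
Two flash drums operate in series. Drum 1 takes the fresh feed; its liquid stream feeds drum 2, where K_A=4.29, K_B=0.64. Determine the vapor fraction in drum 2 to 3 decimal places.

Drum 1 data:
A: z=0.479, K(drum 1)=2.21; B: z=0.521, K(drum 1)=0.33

V/F (drum 2) = 0.794

Drum 1:
Material balance + equilibrium reduce to Σ zᵢ(Kᵢ−1)/(1+ψ₁(Kᵢ−1)) = 0.
Check two-phase: ΣzᵢKᵢ = 1.231 > 1 and Σzᵢ/Kᵢ = 1.796 > 1, so g(0) = 0.231 > 0 and g(1) = -0.796 < 0.
Iterate (Newton) starting at ψ₁ = 0.43:
  ψ₁ = 0.430: g = -0.1091, g' = -0.765 → ψ₁ = 0.287
  ψ₁ = 0.287: g = -0.0022, g' = -0.745 → ψ₁ = 0.284
Converged at ψ₁ = 0.284.
Drum-1 compositions:
  A: x = 0.356, y = 0.788
  B: x = 0.644, y = 0.212
Drum-2 feed = drum-1 liquid: z₂ = (0.3564, 0.6436).
Drum 2:
Binary case is linear: z₁(K₁−1)(1+ψ₂(K₂−1)) + z₂(K₂−1)(1+ψ₂(K₁−1)) = 0
⇒ ψ₂ = [z₁(K₁−1)+z₂(K₂−1)] / [−(K₁−1)(K₂−1)] = 0.9408/1.1844 = 0.794
  A: x = 0.099, y = 0.423
  B: x = 0.901, y = 0.577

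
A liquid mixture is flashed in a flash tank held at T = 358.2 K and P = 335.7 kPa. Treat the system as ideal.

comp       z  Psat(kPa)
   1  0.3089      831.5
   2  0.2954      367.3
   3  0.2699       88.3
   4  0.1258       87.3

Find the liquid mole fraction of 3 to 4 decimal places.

Raoult's law: Kᵢ = Pᵢˢᵃᵗ/P = Pᵢˢᵃᵗ/335.7.
  K_1 = 831.5/335.7 = 2.476914, K_2 = 367.3/335.7 = 1.094132, K_3 = 88.3/335.7 = 0.263032, K_4 = 87.3/335.7 = 0.260054
Iterate (Newton) starting at β = 0.49:
  β = 0.4900: g = -0.16611, g' = -0.7578 → β = 0.2708
  β = 0.2708: g = -0.01192, g' = -0.6828 → β = 0.2534
Converged at β = 0.2534.
Compositions from xᵢ = zᵢ/(1+β(Kᵢ−1)), yᵢ = Kᵢxᵢ:
  1: x = 0.2248, y = 0.5568
  2: x = 0.2885, y = 0.3157
  3: x = 0.3319, y = 0.0873
  4: x = 0.1548, y = 0.0403

x_3 = 0.3319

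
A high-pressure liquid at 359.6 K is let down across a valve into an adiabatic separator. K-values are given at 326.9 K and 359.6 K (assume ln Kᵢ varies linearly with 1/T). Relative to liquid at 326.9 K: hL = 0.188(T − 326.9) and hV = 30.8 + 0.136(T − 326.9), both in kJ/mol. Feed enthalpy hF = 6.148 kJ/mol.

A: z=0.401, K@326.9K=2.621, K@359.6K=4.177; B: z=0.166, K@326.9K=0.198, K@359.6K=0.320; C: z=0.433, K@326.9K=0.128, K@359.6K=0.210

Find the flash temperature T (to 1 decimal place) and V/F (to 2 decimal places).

T = 333.3 K, V/F = 0.16

Adiabatic flash: solve Rachford–Rice at each trial T, then check hF = ψ·hV(T) + (1−ψ)·hL(T).
  T = 326.9 K: K = (2.621, 0.198, 0.128), RR gives ψ = 0.101, H_out = 3.103 kJ/mol
  T = 359.6 K: K = (4.177, 0.320, 0.210), RR gives ψ = 0.339, H_out = 16.003 kJ/mol
  T = 343.2 K: K = (3.343, 0.254, 0.166), RR gives ψ = 0.239, H_out = 10.234 kJ/mol
  T = 335.0 K: K = (2.967, 0.225, 0.146), RR gives ψ = 0.177, H_out = 6.906 kJ/mol
  T = 330.9 K: K = (2.789, 0.211, 0.137), RR gives ψ = 0.141, H_out = 5.061 kJ/mol
  T = 332.9 K: K = (2.875, 0.218, 0.141), RR gives ψ = 0.159, H_out = 5.979 kJ/mol
Linear interpolation between T = 332.9 (H_out = 5.979) and T = 335.0 (H_out = 6.906) on hF = 6.148 gives T ≈ 333.3 K, at which ψ = 0.16.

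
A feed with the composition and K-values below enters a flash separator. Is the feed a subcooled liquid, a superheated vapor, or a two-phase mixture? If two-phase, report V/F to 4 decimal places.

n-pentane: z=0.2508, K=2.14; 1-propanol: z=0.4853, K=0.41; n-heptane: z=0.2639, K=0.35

subcooled liquid

ΣzᵢKᵢ = 0.8281; Σzᵢ/Kᵢ = 2.0549.
Since ΣzᵢKᵢ < 1 the mixture is below its bubble point — single liquid phase.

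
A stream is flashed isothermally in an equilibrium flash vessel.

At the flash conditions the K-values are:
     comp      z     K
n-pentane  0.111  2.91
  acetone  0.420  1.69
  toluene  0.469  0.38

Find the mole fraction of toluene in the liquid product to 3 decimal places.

x_toluene = 0.590

Material balance + equilibrium reduce to Σ zᵢ(Kᵢ−1)/(1+V/F(Kᵢ−1)) = 0.
Check two-phase: ΣzᵢKᵢ = 1.211 > 1 and Σzᵢ/Kᵢ = 1.521 > 1, so g(0) = 0.211 > 0 and g(1) = -0.521 < 0.
Newton iteration, V/F⁰ = 0.53:
  V/F = 0.530: g = -0.1155, g' = -0.607 → V/F = 0.340
  V/F = 0.340: g = -0.0050, g' = -0.570 → V/F = 0.331
Converged at V/F = 0.331.
Compositions from xᵢ = zᵢ/(1+V/F(Kᵢ−1)), yᵢ = Kᵢxᵢ:
  n-pentane: x = 0.068, y = 0.198
  acetone: x = 0.342, y = 0.578
  toluene: x = 0.590, y = 0.224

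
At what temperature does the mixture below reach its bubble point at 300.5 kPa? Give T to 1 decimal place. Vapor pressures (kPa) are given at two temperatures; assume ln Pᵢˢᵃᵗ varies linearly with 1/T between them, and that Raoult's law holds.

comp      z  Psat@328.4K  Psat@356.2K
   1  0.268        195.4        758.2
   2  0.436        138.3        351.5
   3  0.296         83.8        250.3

T = 347.0 K

Bubble-point temperature: ΣzᵢPᵢˢᵃᵗ(T) = P. Interpolate ln Pᵢˢᵃᵗ = aᵢ + bᵢ/T.
  T = 328.4 K: ΣzᵢPᵢˢᵃᵗ = 137.47 kPa
  T = 356.2 K: ΣzᵢPᵢˢᵃᵗ = 430.54 kPa
  T = 342.3 K: ΣzᵢPᵢˢᵃᵗ = 247.83 kPa
  T = 349.2 K: ΣzᵢPᵢˢᵃᵗ = 327.45 kPa
  T = 345.8 K: ΣzᵢPᵢˢᵃᵗ = 285.77 kPa
  T = 347.5 K: ΣzᵢPᵢˢᵃᵗ = 305.98 kPa
Interpolating between 345.8 K and 347.5 K gives T ≈ 347.0 K.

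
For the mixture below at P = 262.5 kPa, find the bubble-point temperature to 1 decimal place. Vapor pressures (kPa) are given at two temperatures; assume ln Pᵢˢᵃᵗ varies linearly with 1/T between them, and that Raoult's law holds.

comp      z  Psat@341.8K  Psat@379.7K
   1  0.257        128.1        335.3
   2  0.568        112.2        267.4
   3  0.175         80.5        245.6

Bubble-point temperature: ΣzᵢPᵢˢᵃᵗ(T) = P. Interpolate ln Pᵢˢᵃᵗ = aᵢ + bᵢ/T.
  T = 341.8 K: ΣzᵢPᵢˢᵃᵗ = 110.74 kPa
  T = 379.7 K: ΣzᵢPᵢˢᵃᵗ = 281.04 kPa
  T = 360.8 K: ΣzᵢPᵢˢᵃᵗ = 180.84 kPa
  T = 370.2 K: ΣzᵢPᵢˢᵃᵗ = 226.40 kPa
  T = 374.9 K: ΣzᵢPᵢˢᵃᵗ = 252.29 kPa
  T = 377.3 K: ΣzᵢPᵢˢᵃᵗ = 266.36 kPa
  T = 376.1 K: ΣzᵢPᵢˢᵃᵗ = 259.25 kPa
  T = 376.7 K: ΣzᵢPᵢˢᵃᵗ = 262.79 kPa
Interpolating between 376.1 K and 376.7 K gives T ≈ 376.7 K.

T = 376.7 K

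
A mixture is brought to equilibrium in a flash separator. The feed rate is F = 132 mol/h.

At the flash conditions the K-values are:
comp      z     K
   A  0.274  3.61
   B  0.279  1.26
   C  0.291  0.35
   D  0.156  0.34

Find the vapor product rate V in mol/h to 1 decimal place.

V = 56.1 mol/h

Iterate (Newton) starting at β = 0.5:
  β = 0.500: g = -0.0594, g' = -0.787 → β = 0.424
  β = 0.424: g = 0.0003, g' = -0.801 → β = 0.425
Converged at β = 0.425.
Then V = β·F = 0.4249·132 = 56.1 mol/h and L = F − V = 75.9 mol/h.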